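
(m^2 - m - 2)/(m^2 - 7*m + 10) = (m + 1)/(m - 5)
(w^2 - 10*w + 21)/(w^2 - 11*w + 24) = (w - 7)/(w - 8)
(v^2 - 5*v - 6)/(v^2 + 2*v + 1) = (v - 6)/(v + 1)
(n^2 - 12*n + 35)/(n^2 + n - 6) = (n^2 - 12*n + 35)/(n^2 + n - 6)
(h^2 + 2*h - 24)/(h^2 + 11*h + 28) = (h^2 + 2*h - 24)/(h^2 + 11*h + 28)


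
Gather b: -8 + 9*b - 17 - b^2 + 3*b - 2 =-b^2 + 12*b - 27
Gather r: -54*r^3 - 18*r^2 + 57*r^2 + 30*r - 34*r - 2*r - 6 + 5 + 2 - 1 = -54*r^3 + 39*r^2 - 6*r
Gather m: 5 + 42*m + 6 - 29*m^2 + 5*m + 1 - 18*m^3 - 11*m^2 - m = -18*m^3 - 40*m^2 + 46*m + 12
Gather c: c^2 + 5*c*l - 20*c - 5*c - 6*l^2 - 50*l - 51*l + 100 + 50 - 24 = c^2 + c*(5*l - 25) - 6*l^2 - 101*l + 126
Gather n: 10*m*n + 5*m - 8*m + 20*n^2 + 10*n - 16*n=-3*m + 20*n^2 + n*(10*m - 6)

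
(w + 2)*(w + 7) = w^2 + 9*w + 14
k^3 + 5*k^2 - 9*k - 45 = (k - 3)*(k + 3)*(k + 5)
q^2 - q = q*(q - 1)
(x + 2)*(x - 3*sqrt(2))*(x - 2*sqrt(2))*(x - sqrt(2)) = x^4 - 6*sqrt(2)*x^3 + 2*x^3 - 12*sqrt(2)*x^2 + 22*x^2 - 12*sqrt(2)*x + 44*x - 24*sqrt(2)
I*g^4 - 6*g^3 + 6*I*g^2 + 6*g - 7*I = (g - 1)*(g - I)*(g + 7*I)*(I*g + I)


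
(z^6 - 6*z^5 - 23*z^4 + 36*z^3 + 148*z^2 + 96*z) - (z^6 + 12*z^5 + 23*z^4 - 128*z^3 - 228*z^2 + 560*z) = -18*z^5 - 46*z^4 + 164*z^3 + 376*z^2 - 464*z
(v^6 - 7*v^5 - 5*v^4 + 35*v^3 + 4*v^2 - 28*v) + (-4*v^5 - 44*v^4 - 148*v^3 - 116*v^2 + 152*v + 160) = v^6 - 11*v^5 - 49*v^4 - 113*v^3 - 112*v^2 + 124*v + 160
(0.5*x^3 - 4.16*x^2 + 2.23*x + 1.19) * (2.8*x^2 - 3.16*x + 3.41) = 1.4*x^5 - 13.228*x^4 + 21.0946*x^3 - 17.9004*x^2 + 3.8439*x + 4.0579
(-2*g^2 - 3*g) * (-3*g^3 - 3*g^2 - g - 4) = 6*g^5 + 15*g^4 + 11*g^3 + 11*g^2 + 12*g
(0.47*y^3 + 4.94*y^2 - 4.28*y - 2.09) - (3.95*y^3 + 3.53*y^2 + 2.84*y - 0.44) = -3.48*y^3 + 1.41*y^2 - 7.12*y - 1.65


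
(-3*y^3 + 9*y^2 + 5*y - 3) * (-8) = 24*y^3 - 72*y^2 - 40*y + 24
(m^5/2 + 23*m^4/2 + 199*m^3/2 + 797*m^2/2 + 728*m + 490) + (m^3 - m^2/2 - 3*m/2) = m^5/2 + 23*m^4/2 + 201*m^3/2 + 398*m^2 + 1453*m/2 + 490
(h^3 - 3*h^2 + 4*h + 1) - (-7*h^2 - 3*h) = h^3 + 4*h^2 + 7*h + 1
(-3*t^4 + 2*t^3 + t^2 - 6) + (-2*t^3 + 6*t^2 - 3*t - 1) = -3*t^4 + 7*t^2 - 3*t - 7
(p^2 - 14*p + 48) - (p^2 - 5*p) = 48 - 9*p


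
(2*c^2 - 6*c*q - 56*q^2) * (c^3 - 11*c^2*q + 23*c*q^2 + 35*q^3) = 2*c^5 - 28*c^4*q + 56*c^3*q^2 + 548*c^2*q^3 - 1498*c*q^4 - 1960*q^5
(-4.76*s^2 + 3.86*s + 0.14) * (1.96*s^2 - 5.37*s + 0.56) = -9.3296*s^4 + 33.1268*s^3 - 23.1194*s^2 + 1.4098*s + 0.0784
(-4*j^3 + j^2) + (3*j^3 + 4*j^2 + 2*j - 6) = -j^3 + 5*j^2 + 2*j - 6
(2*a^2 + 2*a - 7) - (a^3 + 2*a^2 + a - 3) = -a^3 + a - 4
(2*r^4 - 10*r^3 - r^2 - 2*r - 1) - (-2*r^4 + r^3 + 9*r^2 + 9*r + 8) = 4*r^4 - 11*r^3 - 10*r^2 - 11*r - 9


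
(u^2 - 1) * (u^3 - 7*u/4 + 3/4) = u^5 - 11*u^3/4 + 3*u^2/4 + 7*u/4 - 3/4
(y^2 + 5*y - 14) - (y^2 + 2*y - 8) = 3*y - 6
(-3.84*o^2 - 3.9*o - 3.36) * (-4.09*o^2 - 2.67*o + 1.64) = 15.7056*o^4 + 26.2038*o^3 + 17.8578*o^2 + 2.5752*o - 5.5104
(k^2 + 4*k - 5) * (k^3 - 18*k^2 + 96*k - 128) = k^5 - 14*k^4 + 19*k^3 + 346*k^2 - 992*k + 640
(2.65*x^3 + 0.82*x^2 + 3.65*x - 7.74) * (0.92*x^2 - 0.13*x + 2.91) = 2.438*x^5 + 0.4099*x^4 + 10.9629*x^3 - 5.2091*x^2 + 11.6277*x - 22.5234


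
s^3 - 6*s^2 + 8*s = s*(s - 4)*(s - 2)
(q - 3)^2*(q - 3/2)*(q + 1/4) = q^4 - 29*q^3/4 + 129*q^2/8 - 9*q - 27/8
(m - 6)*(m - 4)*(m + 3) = m^3 - 7*m^2 - 6*m + 72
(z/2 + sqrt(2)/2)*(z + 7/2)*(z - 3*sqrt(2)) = z^3/2 - sqrt(2)*z^2 + 7*z^2/4 - 7*sqrt(2)*z/2 - 3*z - 21/2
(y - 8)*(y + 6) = y^2 - 2*y - 48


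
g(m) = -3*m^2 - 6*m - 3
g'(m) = -6*m - 6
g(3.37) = -57.29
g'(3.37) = -26.22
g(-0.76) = -0.17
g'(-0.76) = -1.44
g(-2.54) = -7.11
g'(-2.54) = 9.24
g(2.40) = -34.68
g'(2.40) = -20.40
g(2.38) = -34.27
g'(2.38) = -20.28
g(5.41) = -123.26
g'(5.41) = -38.46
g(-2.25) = -4.69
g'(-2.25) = 7.50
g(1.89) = -25.06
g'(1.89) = -17.34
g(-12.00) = -363.00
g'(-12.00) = 66.00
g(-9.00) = -192.00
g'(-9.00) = 48.00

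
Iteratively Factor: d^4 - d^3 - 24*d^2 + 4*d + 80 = (d + 2)*(d^3 - 3*d^2 - 18*d + 40) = (d - 2)*(d + 2)*(d^2 - d - 20) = (d - 2)*(d + 2)*(d + 4)*(d - 5)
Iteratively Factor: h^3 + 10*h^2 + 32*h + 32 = (h + 4)*(h^2 + 6*h + 8) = (h + 4)^2*(h + 2)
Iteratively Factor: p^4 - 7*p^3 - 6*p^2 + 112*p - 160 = (p - 5)*(p^3 - 2*p^2 - 16*p + 32) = (p - 5)*(p - 2)*(p^2 - 16) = (p - 5)*(p - 2)*(p + 4)*(p - 4)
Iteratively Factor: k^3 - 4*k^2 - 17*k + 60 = (k - 5)*(k^2 + k - 12) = (k - 5)*(k + 4)*(k - 3)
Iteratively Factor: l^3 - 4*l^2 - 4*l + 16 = (l - 2)*(l^2 - 2*l - 8) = (l - 2)*(l + 2)*(l - 4)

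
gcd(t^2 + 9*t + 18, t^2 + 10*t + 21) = t + 3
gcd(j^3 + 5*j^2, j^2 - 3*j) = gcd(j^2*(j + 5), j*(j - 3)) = j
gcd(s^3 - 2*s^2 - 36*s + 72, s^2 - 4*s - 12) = s - 6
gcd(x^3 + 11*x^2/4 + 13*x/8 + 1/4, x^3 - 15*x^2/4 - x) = x + 1/4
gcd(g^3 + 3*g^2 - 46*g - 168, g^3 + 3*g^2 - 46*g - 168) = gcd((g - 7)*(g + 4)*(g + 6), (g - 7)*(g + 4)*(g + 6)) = g^3 + 3*g^2 - 46*g - 168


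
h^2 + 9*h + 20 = (h + 4)*(h + 5)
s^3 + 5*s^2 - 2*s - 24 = (s - 2)*(s + 3)*(s + 4)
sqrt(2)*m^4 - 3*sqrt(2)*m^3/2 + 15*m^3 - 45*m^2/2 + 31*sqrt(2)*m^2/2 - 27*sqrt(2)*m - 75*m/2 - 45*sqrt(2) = (m - 5/2)*(m + 3*sqrt(2)/2)*(m + 6*sqrt(2))*(sqrt(2)*m + sqrt(2))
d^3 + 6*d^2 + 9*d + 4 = (d + 1)^2*(d + 4)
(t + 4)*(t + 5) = t^2 + 9*t + 20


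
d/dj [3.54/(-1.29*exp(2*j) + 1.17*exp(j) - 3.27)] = (9.1332*exp(j) - 4.1418)*exp(j)/(1.29*exp(2*j) - 1.17*exp(j) + 3.27)^2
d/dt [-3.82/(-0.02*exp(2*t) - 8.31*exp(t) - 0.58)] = (-0.1528*exp(t) - 31.7442)*exp(t)/(0.02*exp(2*t) + 8.31*exp(t) + 0.58)^2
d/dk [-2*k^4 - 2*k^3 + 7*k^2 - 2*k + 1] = -8*k^3 - 6*k^2 + 14*k - 2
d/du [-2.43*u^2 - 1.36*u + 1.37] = -4.86*u - 1.36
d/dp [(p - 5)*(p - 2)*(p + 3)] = 3*p^2 - 8*p - 11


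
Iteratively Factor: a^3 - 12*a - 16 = (a + 2)*(a^2 - 2*a - 8) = (a + 2)^2*(a - 4)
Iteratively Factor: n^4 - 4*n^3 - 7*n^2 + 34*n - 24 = (n - 2)*(n^3 - 2*n^2 - 11*n + 12) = (n - 4)*(n - 2)*(n^2 + 2*n - 3) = (n - 4)*(n - 2)*(n + 3)*(n - 1)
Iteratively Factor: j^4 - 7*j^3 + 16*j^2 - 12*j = (j - 3)*(j^3 - 4*j^2 + 4*j) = (j - 3)*(j - 2)*(j^2 - 2*j) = j*(j - 3)*(j - 2)*(j - 2)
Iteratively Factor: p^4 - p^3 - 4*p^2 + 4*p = (p - 1)*(p^3 - 4*p) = (p - 1)*(p + 2)*(p^2 - 2*p) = (p - 2)*(p - 1)*(p + 2)*(p)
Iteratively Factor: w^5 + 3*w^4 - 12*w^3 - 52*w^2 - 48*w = (w + 2)*(w^4 + w^3 - 14*w^2 - 24*w) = (w + 2)^2*(w^3 - w^2 - 12*w) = (w + 2)^2*(w + 3)*(w^2 - 4*w) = (w - 4)*(w + 2)^2*(w + 3)*(w)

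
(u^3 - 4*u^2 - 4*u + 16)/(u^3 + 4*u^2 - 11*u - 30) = (u^2 - 6*u + 8)/(u^2 + 2*u - 15)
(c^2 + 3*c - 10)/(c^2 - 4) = (c + 5)/(c + 2)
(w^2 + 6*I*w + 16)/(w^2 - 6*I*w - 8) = (w + 8*I)/(w - 4*I)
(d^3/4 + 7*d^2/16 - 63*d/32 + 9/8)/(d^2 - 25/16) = (8*d^3 + 14*d^2 - 63*d + 36)/(2*(16*d^2 - 25))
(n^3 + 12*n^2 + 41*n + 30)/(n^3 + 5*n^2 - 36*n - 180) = (n + 1)/(n - 6)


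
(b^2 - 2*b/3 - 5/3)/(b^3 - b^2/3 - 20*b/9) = 3*(b + 1)/(b*(3*b + 4))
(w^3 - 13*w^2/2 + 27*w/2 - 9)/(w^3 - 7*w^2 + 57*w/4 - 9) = 2*(w^2 - 5*w + 6)/(2*w^2 - 11*w + 12)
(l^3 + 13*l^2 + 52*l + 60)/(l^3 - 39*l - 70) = (l + 6)/(l - 7)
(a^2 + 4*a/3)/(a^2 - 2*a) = (a + 4/3)/(a - 2)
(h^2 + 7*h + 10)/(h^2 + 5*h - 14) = (h^2 + 7*h + 10)/(h^2 + 5*h - 14)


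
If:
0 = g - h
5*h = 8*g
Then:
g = 0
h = 0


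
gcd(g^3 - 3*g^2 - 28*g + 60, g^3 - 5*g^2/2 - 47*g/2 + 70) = g + 5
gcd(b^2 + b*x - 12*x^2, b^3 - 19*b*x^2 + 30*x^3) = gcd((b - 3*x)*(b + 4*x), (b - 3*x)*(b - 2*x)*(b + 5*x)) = -b + 3*x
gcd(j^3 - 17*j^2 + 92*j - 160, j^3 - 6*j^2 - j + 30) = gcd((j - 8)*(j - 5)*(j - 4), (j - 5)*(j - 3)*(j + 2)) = j - 5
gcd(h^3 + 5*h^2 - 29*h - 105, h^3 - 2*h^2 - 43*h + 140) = h^2 + 2*h - 35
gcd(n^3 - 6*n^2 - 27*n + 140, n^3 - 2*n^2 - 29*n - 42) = n - 7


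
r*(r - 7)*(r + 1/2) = r^3 - 13*r^2/2 - 7*r/2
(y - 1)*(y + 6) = y^2 + 5*y - 6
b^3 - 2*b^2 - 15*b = b*(b - 5)*(b + 3)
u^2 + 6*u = u*(u + 6)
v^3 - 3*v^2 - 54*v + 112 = (v - 8)*(v - 2)*(v + 7)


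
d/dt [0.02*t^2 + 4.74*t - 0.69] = 0.04*t + 4.74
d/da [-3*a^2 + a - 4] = 1 - 6*a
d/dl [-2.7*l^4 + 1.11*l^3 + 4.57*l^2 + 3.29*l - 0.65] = -10.8*l^3 + 3.33*l^2 + 9.14*l + 3.29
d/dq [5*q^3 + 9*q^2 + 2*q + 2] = 15*q^2 + 18*q + 2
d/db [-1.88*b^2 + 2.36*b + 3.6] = 2.36 - 3.76*b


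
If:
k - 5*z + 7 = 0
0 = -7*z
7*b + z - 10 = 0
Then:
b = 10/7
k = -7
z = 0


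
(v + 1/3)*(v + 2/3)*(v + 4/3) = v^3 + 7*v^2/3 + 14*v/9 + 8/27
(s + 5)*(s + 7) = s^2 + 12*s + 35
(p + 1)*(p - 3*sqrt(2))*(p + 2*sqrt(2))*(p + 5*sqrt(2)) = p^4 + p^3 + 4*sqrt(2)*p^3 - 22*p^2 + 4*sqrt(2)*p^2 - 60*sqrt(2)*p - 22*p - 60*sqrt(2)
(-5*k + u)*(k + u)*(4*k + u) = -20*k^3 - 21*k^2*u + u^3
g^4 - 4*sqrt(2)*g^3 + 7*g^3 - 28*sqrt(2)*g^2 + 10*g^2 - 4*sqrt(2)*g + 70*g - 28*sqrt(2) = (g + 7)*(g - 2*sqrt(2))*(g - sqrt(2))^2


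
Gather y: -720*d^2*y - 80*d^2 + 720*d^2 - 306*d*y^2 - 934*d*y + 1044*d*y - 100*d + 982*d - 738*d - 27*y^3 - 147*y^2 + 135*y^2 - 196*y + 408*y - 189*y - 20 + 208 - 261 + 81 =640*d^2 + 144*d - 27*y^3 + y^2*(-306*d - 12) + y*(-720*d^2 + 110*d + 23) + 8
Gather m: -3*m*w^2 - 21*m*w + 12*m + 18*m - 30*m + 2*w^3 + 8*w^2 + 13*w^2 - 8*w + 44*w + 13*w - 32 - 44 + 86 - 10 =m*(-3*w^2 - 21*w) + 2*w^3 + 21*w^2 + 49*w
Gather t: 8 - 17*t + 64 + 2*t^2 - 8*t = 2*t^2 - 25*t + 72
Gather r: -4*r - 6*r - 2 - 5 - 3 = -10*r - 10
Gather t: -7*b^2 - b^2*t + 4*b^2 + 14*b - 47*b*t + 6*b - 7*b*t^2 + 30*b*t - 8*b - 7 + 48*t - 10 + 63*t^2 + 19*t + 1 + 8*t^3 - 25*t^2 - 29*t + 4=-3*b^2 + 12*b + 8*t^3 + t^2*(38 - 7*b) + t*(-b^2 - 17*b + 38) - 12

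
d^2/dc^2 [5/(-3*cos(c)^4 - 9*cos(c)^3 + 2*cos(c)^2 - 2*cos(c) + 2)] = 5*(-2*(12*cos(c)^3 + 27*cos(c)^2 - 4*cos(c) + 2)^2*sin(c)^2 + (-48*(1 - cos(2*c))^2 - 35*cos(c) - 104*cos(2*c) - 81*cos(3*c) + 72)*(3*cos(c)^4 + 9*cos(c)^3 - 2*cos(c)^2 + 2*cos(c) - 2)/4)/(3*cos(c)^4 + 9*cos(c)^3 - 2*cos(c)^2 + 2*cos(c) - 2)^3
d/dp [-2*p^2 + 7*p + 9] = 7 - 4*p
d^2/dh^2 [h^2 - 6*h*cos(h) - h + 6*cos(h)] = 6*h*cos(h) + 12*sin(h) - 6*cos(h) + 2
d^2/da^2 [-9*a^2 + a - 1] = -18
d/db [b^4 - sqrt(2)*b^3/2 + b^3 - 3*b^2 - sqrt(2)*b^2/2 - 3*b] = 4*b^3 - 3*sqrt(2)*b^2/2 + 3*b^2 - 6*b - sqrt(2)*b - 3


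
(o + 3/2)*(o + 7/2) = o^2 + 5*o + 21/4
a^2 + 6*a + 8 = (a + 2)*(a + 4)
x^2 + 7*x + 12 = (x + 3)*(x + 4)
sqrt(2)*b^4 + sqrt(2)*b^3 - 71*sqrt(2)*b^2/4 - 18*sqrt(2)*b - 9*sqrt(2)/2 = (b + 1/2)*(b - 3*sqrt(2))*(b + 3*sqrt(2))*(sqrt(2)*b + sqrt(2)/2)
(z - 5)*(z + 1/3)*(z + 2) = z^3 - 8*z^2/3 - 11*z - 10/3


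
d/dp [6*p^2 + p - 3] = 12*p + 1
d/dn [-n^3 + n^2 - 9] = n*(2 - 3*n)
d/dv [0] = 0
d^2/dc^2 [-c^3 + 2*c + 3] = -6*c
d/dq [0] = 0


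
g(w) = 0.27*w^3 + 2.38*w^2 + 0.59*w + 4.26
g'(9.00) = 109.04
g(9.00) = 399.18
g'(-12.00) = 60.11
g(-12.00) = -126.66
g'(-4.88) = -3.35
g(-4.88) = 26.68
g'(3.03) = 22.45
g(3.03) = 35.41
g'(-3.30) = -6.30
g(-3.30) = 18.53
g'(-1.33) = -4.31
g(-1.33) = 7.05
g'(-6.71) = 5.12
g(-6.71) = 25.89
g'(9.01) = 109.23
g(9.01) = 400.27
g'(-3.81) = -5.79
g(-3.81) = 21.63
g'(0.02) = 0.69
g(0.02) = 4.27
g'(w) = 0.81*w^2 + 4.76*w + 0.59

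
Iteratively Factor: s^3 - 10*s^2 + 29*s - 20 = (s - 1)*(s^2 - 9*s + 20) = (s - 4)*(s - 1)*(s - 5)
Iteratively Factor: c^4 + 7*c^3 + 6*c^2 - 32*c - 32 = (c + 4)*(c^3 + 3*c^2 - 6*c - 8) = (c - 2)*(c + 4)*(c^2 + 5*c + 4) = (c - 2)*(c + 4)^2*(c + 1)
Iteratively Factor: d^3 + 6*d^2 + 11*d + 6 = (d + 2)*(d^2 + 4*d + 3) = (d + 2)*(d + 3)*(d + 1)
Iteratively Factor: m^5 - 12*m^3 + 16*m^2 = (m)*(m^4 - 12*m^2 + 16*m) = m*(m + 4)*(m^3 - 4*m^2 + 4*m) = m*(m - 2)*(m + 4)*(m^2 - 2*m) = m*(m - 2)^2*(m + 4)*(m)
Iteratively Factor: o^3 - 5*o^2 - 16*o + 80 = (o - 5)*(o^2 - 16) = (o - 5)*(o - 4)*(o + 4)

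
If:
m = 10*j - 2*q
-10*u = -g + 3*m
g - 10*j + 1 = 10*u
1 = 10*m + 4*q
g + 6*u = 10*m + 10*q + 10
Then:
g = 941/112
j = 11/140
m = -1/14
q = 3/7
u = 193/224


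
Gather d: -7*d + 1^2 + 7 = 8 - 7*d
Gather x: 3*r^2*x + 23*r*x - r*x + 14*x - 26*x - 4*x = x*(3*r^2 + 22*r - 16)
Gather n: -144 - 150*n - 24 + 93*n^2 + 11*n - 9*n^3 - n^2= -9*n^3 + 92*n^2 - 139*n - 168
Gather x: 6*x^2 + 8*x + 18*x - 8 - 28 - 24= 6*x^2 + 26*x - 60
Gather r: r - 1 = r - 1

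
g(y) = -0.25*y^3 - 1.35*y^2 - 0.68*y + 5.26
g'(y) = -0.75*y^2 - 2.7*y - 0.68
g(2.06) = -4.06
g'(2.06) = -9.42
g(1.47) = 0.55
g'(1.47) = -6.27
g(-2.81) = 2.06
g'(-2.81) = 0.98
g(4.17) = -39.18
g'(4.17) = -24.98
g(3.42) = -22.86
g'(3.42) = -18.69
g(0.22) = 5.04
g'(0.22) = -1.31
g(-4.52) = 3.84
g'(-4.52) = -3.80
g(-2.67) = 2.21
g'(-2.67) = 1.18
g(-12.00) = 251.02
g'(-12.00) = -76.28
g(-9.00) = 84.28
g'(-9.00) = -37.13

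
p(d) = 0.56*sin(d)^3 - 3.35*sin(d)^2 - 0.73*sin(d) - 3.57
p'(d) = 1.68*sin(d)^2*cos(d) - 6.7*sin(d)*cos(d) - 0.73*cos(d)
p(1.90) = -6.79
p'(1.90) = 1.80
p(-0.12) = -3.53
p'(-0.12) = 0.10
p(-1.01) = -5.69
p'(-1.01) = 3.27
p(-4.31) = -6.64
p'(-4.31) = 2.14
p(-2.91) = -3.59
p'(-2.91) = -0.87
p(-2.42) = -4.71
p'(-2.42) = -3.33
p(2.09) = -6.36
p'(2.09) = 2.62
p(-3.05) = -3.53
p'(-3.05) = 0.10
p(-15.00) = -4.67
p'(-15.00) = -3.30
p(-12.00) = -4.84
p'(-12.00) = -3.24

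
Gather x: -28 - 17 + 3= -42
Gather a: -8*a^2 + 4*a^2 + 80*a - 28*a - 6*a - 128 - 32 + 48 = -4*a^2 + 46*a - 112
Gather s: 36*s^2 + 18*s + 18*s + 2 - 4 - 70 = 36*s^2 + 36*s - 72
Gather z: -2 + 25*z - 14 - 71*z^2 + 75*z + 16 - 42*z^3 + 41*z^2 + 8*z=-42*z^3 - 30*z^2 + 108*z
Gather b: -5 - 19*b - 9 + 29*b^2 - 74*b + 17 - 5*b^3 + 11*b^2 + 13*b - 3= -5*b^3 + 40*b^2 - 80*b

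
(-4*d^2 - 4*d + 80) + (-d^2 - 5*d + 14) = -5*d^2 - 9*d + 94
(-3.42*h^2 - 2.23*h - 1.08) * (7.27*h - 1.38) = -24.8634*h^3 - 11.4925*h^2 - 4.7742*h + 1.4904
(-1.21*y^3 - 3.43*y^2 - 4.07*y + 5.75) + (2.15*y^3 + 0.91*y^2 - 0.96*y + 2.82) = 0.94*y^3 - 2.52*y^2 - 5.03*y + 8.57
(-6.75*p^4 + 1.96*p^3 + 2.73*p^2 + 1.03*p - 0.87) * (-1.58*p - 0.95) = 10.665*p^5 + 3.3157*p^4 - 6.1754*p^3 - 4.2209*p^2 + 0.3961*p + 0.8265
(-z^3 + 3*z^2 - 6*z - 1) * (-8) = 8*z^3 - 24*z^2 + 48*z + 8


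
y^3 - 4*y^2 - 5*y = y*(y - 5)*(y + 1)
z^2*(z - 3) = z^3 - 3*z^2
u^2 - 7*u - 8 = (u - 8)*(u + 1)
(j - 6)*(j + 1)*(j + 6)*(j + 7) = j^4 + 8*j^3 - 29*j^2 - 288*j - 252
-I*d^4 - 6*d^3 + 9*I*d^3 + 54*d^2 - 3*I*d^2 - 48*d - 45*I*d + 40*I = (d - 8)*(d - 5*I)*(d - I)*(-I*d + I)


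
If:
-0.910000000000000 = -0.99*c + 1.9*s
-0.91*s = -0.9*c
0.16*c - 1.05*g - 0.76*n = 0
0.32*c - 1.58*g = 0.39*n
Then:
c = -1.02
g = -0.23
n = 0.11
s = -1.01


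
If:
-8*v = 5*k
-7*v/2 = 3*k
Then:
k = 0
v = 0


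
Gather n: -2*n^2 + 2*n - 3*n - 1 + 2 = -2*n^2 - n + 1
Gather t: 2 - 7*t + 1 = 3 - 7*t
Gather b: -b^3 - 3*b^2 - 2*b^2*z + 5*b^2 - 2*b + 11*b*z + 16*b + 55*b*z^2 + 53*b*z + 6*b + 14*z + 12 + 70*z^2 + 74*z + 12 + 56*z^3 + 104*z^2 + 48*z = -b^3 + b^2*(2 - 2*z) + b*(55*z^2 + 64*z + 20) + 56*z^3 + 174*z^2 + 136*z + 24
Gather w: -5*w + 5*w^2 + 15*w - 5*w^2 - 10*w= 0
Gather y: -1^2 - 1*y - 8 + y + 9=0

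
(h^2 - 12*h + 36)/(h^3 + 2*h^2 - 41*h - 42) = (h - 6)/(h^2 + 8*h + 7)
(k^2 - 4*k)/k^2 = (k - 4)/k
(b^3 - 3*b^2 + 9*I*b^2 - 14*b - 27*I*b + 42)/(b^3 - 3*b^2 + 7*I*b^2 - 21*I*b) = (b + 2*I)/b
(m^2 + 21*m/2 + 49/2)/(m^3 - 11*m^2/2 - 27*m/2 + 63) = (m + 7)/(m^2 - 9*m + 18)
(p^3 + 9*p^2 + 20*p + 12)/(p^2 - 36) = (p^2 + 3*p + 2)/(p - 6)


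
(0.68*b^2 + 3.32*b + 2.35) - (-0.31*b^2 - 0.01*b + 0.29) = 0.99*b^2 + 3.33*b + 2.06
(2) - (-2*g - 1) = 2*g + 3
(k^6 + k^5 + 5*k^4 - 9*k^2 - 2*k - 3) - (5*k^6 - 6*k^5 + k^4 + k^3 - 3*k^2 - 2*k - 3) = -4*k^6 + 7*k^5 + 4*k^4 - k^3 - 6*k^2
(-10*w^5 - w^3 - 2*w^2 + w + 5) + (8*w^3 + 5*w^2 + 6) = -10*w^5 + 7*w^3 + 3*w^2 + w + 11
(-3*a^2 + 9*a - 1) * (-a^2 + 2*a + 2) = 3*a^4 - 15*a^3 + 13*a^2 + 16*a - 2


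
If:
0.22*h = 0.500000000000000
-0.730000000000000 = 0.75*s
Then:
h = 2.27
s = -0.97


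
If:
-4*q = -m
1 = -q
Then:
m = -4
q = -1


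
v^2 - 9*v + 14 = (v - 7)*(v - 2)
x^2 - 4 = (x - 2)*(x + 2)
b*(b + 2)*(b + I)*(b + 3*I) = b^4 + 2*b^3 + 4*I*b^3 - 3*b^2 + 8*I*b^2 - 6*b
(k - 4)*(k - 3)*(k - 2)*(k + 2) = k^4 - 7*k^3 + 8*k^2 + 28*k - 48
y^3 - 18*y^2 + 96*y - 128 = (y - 8)^2*(y - 2)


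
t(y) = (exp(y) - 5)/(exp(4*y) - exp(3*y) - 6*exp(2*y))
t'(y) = (exp(y) - 5)*(-4*exp(4*y) + 3*exp(3*y) + 12*exp(2*y))/(exp(4*y) - exp(3*y) - 6*exp(2*y))^2 + exp(y)/(exp(4*y) - exp(3*y) - 6*exp(2*y)) = ((exp(y) - 5)*(-4*exp(2*y) + 3*exp(y) + 12) - (-exp(2*y) + exp(y) + 6)*exp(y))*exp(-2*y)/(-exp(2*y) + exp(y) + 6)^2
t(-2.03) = 46.17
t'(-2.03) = -94.31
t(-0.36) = 1.42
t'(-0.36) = -3.01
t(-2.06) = 49.08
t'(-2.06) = -100.21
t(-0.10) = 0.82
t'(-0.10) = -1.73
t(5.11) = 0.00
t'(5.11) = -0.00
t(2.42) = 0.00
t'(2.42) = -0.00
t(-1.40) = 12.64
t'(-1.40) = -26.18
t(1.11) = -1.23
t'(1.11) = 114.12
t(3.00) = 0.00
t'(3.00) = 0.00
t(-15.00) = 8905394485737.49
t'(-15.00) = -17810789970341.02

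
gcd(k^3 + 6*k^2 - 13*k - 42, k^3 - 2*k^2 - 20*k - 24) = k + 2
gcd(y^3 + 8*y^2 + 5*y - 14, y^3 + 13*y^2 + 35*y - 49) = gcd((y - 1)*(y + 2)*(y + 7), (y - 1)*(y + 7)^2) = y^2 + 6*y - 7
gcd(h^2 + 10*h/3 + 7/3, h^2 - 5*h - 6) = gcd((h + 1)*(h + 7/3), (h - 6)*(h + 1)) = h + 1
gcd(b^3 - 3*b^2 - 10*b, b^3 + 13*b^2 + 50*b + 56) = b + 2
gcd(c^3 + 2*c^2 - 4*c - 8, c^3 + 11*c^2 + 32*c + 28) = c^2 + 4*c + 4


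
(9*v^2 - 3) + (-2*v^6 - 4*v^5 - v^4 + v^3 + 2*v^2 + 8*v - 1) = -2*v^6 - 4*v^5 - v^4 + v^3 + 11*v^2 + 8*v - 4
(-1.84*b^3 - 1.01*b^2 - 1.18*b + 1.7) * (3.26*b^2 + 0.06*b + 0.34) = -5.9984*b^5 - 3.403*b^4 - 4.533*b^3 + 5.1278*b^2 - 0.2992*b + 0.578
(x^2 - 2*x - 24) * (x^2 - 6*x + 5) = x^4 - 8*x^3 - 7*x^2 + 134*x - 120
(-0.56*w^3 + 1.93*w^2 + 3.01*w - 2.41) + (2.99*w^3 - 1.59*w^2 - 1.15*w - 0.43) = 2.43*w^3 + 0.34*w^2 + 1.86*w - 2.84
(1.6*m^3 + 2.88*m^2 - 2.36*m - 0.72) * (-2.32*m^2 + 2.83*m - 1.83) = -3.712*m^5 - 2.1536*m^4 + 10.6976*m^3 - 10.2788*m^2 + 2.2812*m + 1.3176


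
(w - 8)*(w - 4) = w^2 - 12*w + 32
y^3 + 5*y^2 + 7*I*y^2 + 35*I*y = y*(y + 5)*(y + 7*I)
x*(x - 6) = x^2 - 6*x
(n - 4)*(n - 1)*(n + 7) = n^3 + 2*n^2 - 31*n + 28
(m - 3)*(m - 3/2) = m^2 - 9*m/2 + 9/2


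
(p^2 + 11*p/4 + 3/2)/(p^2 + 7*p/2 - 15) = (4*p^2 + 11*p + 6)/(2*(2*p^2 + 7*p - 30))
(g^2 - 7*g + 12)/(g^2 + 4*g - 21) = (g - 4)/(g + 7)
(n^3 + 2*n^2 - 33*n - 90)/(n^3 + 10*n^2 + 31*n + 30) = (n - 6)/(n + 2)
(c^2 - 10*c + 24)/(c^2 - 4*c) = (c - 6)/c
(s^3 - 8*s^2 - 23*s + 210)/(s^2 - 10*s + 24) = (s^2 - 2*s - 35)/(s - 4)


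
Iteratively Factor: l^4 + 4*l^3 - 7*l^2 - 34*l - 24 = (l + 2)*(l^3 + 2*l^2 - 11*l - 12) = (l + 2)*(l + 4)*(l^2 - 2*l - 3) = (l + 1)*(l + 2)*(l + 4)*(l - 3)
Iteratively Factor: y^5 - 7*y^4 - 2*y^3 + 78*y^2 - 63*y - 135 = (y + 1)*(y^4 - 8*y^3 + 6*y^2 + 72*y - 135) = (y - 3)*(y + 1)*(y^3 - 5*y^2 - 9*y + 45) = (y - 3)^2*(y + 1)*(y^2 - 2*y - 15) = (y - 3)^2*(y + 1)*(y + 3)*(y - 5)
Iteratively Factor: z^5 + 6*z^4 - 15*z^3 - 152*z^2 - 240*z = (z - 5)*(z^4 + 11*z^3 + 40*z^2 + 48*z) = (z - 5)*(z + 3)*(z^3 + 8*z^2 + 16*z) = (z - 5)*(z + 3)*(z + 4)*(z^2 + 4*z) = z*(z - 5)*(z + 3)*(z + 4)*(z + 4)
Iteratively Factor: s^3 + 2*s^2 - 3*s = (s + 3)*(s^2 - s) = (s - 1)*(s + 3)*(s)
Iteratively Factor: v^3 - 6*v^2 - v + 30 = (v - 5)*(v^2 - v - 6) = (v - 5)*(v - 3)*(v + 2)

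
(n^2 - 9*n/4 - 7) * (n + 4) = n^3 + 7*n^2/4 - 16*n - 28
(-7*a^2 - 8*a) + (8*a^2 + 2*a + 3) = a^2 - 6*a + 3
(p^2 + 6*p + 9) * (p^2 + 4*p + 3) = p^4 + 10*p^3 + 36*p^2 + 54*p + 27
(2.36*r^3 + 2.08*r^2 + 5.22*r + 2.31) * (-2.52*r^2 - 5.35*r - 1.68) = -5.9472*r^5 - 17.8676*r^4 - 28.2472*r^3 - 37.2426*r^2 - 21.1281*r - 3.8808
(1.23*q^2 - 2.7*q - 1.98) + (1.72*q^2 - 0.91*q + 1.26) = 2.95*q^2 - 3.61*q - 0.72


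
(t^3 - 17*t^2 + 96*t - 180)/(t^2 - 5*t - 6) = (t^2 - 11*t + 30)/(t + 1)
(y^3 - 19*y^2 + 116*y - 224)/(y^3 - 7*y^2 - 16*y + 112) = (y - 8)/(y + 4)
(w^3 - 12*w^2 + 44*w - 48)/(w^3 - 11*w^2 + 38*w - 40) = (w - 6)/(w - 5)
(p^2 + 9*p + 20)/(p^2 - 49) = (p^2 + 9*p + 20)/(p^2 - 49)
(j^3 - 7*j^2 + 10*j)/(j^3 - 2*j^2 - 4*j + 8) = j*(j - 5)/(j^2 - 4)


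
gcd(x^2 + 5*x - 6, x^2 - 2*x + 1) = x - 1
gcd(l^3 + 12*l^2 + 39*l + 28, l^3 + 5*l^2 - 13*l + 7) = l + 7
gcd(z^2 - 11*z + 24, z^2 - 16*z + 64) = z - 8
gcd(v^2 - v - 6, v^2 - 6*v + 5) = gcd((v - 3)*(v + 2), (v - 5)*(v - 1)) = 1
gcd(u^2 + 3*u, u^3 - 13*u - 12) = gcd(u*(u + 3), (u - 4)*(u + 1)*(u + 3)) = u + 3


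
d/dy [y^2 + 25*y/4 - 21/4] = 2*y + 25/4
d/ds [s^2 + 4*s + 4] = 2*s + 4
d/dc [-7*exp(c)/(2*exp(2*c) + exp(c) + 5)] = (14*exp(2*c) - 35)*exp(c)/(4*exp(4*c) + 4*exp(3*c) + 21*exp(2*c) + 10*exp(c) + 25)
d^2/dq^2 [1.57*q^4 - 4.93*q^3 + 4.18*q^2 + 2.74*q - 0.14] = 18.84*q^2 - 29.58*q + 8.36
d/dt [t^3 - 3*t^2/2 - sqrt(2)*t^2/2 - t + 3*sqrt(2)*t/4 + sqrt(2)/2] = 3*t^2 - 3*t - sqrt(2)*t - 1 + 3*sqrt(2)/4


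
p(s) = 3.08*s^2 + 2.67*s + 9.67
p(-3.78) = 43.59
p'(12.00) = 76.59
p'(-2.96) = -15.56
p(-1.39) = 11.91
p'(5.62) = 37.29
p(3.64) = 60.20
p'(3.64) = 25.09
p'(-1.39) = -5.89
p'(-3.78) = -20.61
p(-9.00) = 235.12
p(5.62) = 121.96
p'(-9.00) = -52.77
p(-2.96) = 28.75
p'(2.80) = 19.92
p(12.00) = 485.23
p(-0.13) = 9.37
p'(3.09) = 21.70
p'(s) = 6.16*s + 2.67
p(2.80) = 41.29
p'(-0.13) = 1.87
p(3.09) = 47.33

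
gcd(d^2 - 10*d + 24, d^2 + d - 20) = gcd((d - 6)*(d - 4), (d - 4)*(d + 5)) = d - 4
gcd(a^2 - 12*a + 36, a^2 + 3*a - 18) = 1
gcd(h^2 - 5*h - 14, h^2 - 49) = h - 7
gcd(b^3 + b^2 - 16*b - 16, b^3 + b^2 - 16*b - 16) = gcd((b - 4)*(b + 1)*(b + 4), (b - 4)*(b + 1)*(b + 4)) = b^3 + b^2 - 16*b - 16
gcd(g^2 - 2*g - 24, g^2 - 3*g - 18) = g - 6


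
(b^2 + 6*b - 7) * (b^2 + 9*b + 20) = b^4 + 15*b^3 + 67*b^2 + 57*b - 140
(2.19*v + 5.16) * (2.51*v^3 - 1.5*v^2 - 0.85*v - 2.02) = 5.4969*v^4 + 9.6666*v^3 - 9.6015*v^2 - 8.8098*v - 10.4232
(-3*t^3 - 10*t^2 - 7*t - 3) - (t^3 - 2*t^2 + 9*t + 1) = -4*t^3 - 8*t^2 - 16*t - 4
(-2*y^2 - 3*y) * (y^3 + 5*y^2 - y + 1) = -2*y^5 - 13*y^4 - 13*y^3 + y^2 - 3*y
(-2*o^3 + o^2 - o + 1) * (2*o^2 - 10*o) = -4*o^5 + 22*o^4 - 12*o^3 + 12*o^2 - 10*o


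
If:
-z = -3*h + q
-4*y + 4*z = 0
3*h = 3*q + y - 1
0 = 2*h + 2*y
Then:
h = 1/8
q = 1/2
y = -1/8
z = -1/8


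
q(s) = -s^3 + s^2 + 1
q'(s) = -3*s^2 + 2*s = s*(2 - 3*s)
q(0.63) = 1.15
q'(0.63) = 0.07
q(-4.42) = 106.89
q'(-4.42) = -67.45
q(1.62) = -0.63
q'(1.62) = -4.63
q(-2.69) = 27.70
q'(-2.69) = -27.09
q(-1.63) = 7.99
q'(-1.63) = -11.23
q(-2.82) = 31.38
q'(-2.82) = -29.50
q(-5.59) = 206.92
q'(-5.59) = -104.92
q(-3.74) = 67.30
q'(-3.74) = -49.44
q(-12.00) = 1873.00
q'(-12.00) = -456.00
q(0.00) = 1.00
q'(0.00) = 0.00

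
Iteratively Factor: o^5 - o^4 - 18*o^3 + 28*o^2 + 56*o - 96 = (o - 3)*(o^4 + 2*o^3 - 12*o^2 - 8*o + 32) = (o - 3)*(o + 4)*(o^3 - 2*o^2 - 4*o + 8) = (o - 3)*(o + 2)*(o + 4)*(o^2 - 4*o + 4) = (o - 3)*(o - 2)*(o + 2)*(o + 4)*(o - 2)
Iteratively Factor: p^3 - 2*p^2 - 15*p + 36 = (p - 3)*(p^2 + p - 12) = (p - 3)*(p + 4)*(p - 3)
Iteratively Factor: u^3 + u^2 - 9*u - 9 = (u + 3)*(u^2 - 2*u - 3) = (u - 3)*(u + 3)*(u + 1)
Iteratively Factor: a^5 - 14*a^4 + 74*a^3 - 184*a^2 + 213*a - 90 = (a - 3)*(a^4 - 11*a^3 + 41*a^2 - 61*a + 30) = (a - 3)^2*(a^3 - 8*a^2 + 17*a - 10) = (a - 3)^2*(a - 2)*(a^2 - 6*a + 5) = (a - 5)*(a - 3)^2*(a - 2)*(a - 1)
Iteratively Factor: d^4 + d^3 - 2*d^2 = (d)*(d^3 + d^2 - 2*d) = d^2*(d^2 + d - 2) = d^2*(d - 1)*(d + 2)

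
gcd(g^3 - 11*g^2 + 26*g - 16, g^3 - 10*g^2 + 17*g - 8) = g^2 - 9*g + 8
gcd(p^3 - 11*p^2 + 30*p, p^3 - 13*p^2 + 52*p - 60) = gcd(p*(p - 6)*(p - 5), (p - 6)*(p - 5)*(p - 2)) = p^2 - 11*p + 30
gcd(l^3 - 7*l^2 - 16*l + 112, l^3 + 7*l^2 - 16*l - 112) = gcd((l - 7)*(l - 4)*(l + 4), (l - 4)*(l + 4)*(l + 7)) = l^2 - 16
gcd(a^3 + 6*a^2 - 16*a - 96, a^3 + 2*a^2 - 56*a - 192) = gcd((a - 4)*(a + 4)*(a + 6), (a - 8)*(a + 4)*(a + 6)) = a^2 + 10*a + 24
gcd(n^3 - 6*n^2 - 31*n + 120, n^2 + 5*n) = n + 5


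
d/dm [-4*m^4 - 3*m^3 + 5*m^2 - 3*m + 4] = -16*m^3 - 9*m^2 + 10*m - 3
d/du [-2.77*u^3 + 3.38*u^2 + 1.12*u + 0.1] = -8.31*u^2 + 6.76*u + 1.12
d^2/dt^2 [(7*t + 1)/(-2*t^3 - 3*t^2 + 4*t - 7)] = 2*(-84*t^5 - 150*t^4 - 167*t^3 + 585*t^2 + 519*t - 191)/(8*t^9 + 36*t^8 + 6*t^7 - 33*t^6 + 240*t^5 - 3*t^4 - 274*t^3 + 777*t^2 - 588*t + 343)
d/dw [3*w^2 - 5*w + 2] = 6*w - 5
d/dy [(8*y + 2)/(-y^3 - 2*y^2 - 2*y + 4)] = 2*(8*y^3 + 11*y^2 + 4*y + 18)/(y^6 + 4*y^5 + 8*y^4 - 12*y^2 - 16*y + 16)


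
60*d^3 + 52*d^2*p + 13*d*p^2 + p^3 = (2*d + p)*(5*d + p)*(6*d + p)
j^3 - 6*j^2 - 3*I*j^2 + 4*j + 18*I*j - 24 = (j - 6)*(j - 4*I)*(j + I)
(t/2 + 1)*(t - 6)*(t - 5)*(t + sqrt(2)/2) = t^4/2 - 9*t^3/2 + sqrt(2)*t^3/4 - 9*sqrt(2)*t^2/4 + 4*t^2 + 2*sqrt(2)*t + 30*t + 15*sqrt(2)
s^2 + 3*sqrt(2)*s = s*(s + 3*sqrt(2))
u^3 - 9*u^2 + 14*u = u*(u - 7)*(u - 2)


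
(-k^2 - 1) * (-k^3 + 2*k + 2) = k^5 - k^3 - 2*k^2 - 2*k - 2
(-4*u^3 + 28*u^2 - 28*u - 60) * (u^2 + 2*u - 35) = -4*u^5 + 20*u^4 + 168*u^3 - 1096*u^2 + 860*u + 2100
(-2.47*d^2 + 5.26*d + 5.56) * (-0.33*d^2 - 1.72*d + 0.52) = 0.8151*d^4 + 2.5126*d^3 - 12.1664*d^2 - 6.828*d + 2.8912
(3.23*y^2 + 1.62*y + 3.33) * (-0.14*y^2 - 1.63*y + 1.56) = -0.4522*y^4 - 5.4917*y^3 + 1.932*y^2 - 2.9007*y + 5.1948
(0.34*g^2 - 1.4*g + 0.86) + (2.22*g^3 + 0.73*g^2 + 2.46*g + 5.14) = 2.22*g^3 + 1.07*g^2 + 1.06*g + 6.0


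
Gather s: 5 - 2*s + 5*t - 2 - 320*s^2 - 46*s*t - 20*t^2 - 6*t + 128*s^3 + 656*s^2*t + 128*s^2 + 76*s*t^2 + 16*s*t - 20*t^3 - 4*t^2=128*s^3 + s^2*(656*t - 192) + s*(76*t^2 - 30*t - 2) - 20*t^3 - 24*t^2 - t + 3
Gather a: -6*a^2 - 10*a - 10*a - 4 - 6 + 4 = -6*a^2 - 20*a - 6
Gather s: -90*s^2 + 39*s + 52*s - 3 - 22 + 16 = -90*s^2 + 91*s - 9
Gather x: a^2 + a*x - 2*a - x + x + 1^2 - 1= a^2 + a*x - 2*a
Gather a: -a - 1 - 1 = -a - 2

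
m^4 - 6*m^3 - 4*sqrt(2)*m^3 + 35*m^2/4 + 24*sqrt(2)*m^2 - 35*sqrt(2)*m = m*(m - 7/2)*(m - 5/2)*(m - 4*sqrt(2))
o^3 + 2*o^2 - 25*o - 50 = (o - 5)*(o + 2)*(o + 5)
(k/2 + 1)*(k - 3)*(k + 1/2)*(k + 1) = k^4/2 + k^3/4 - 7*k^2/2 - 19*k/4 - 3/2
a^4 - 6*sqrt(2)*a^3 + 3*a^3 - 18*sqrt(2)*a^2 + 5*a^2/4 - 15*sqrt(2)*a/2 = a*(a + 1/2)*(a + 5/2)*(a - 6*sqrt(2))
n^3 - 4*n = n*(n - 2)*(n + 2)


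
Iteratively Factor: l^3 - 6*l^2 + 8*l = (l - 2)*(l^2 - 4*l) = l*(l - 2)*(l - 4)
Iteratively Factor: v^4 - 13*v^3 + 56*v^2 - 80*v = (v)*(v^3 - 13*v^2 + 56*v - 80) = v*(v - 4)*(v^2 - 9*v + 20) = v*(v - 5)*(v - 4)*(v - 4)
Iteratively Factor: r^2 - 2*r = (r - 2)*(r)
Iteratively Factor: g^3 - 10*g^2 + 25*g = (g - 5)*(g^2 - 5*g) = g*(g - 5)*(g - 5)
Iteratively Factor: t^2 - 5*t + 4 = (t - 1)*(t - 4)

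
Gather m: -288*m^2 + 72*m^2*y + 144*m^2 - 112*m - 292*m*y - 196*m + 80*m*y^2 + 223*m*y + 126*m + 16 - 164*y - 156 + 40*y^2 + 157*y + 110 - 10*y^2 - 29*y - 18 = m^2*(72*y - 144) + m*(80*y^2 - 69*y - 182) + 30*y^2 - 36*y - 48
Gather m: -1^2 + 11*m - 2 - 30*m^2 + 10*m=-30*m^2 + 21*m - 3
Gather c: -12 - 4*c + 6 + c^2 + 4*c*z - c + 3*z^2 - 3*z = c^2 + c*(4*z - 5) + 3*z^2 - 3*z - 6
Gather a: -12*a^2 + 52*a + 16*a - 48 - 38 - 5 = -12*a^2 + 68*a - 91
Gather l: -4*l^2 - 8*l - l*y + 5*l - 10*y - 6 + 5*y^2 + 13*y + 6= -4*l^2 + l*(-y - 3) + 5*y^2 + 3*y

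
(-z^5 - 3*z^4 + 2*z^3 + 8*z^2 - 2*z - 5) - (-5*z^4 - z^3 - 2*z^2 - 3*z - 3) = -z^5 + 2*z^4 + 3*z^3 + 10*z^2 + z - 2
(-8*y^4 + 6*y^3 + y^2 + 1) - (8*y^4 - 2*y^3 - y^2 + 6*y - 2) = -16*y^4 + 8*y^3 + 2*y^2 - 6*y + 3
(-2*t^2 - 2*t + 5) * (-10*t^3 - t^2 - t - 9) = 20*t^5 + 22*t^4 - 46*t^3 + 15*t^2 + 13*t - 45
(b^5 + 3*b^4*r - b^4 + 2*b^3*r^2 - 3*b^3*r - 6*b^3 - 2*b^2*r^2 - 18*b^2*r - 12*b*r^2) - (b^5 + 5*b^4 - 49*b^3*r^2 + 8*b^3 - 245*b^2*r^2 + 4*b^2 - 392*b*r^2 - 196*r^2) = 3*b^4*r - 6*b^4 + 51*b^3*r^2 - 3*b^3*r - 14*b^3 + 243*b^2*r^2 - 18*b^2*r - 4*b^2 + 380*b*r^2 + 196*r^2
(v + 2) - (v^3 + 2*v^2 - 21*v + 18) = -v^3 - 2*v^2 + 22*v - 16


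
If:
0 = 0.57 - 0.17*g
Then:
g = 3.35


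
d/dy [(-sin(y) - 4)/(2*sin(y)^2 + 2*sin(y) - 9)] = (16*sin(y) - cos(2*y) + 18)*cos(y)/(2*sin(y) - cos(2*y) - 8)^2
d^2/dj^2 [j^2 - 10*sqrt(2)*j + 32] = 2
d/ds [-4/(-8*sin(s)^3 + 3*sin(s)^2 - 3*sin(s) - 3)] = 12*(-8*sin(s)^2 + 2*sin(s) - 1)*cos(s)/(8*sin(s)^3 - 3*sin(s)^2 + 3*sin(s) + 3)^2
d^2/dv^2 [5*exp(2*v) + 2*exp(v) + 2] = (20*exp(v) + 2)*exp(v)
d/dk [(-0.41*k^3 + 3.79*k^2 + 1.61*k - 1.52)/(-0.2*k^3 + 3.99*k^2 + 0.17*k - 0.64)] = (-2.77555756156289e-17*k^5 - 0.8779*k^4 + 0.504600000000003*k^3 - 5.9044*k^2 + 7.2784*k - 0.772)/(0.04*k^6 - 1.596*k^5 + 15.8521*k^4 + 1.6126*k^3 - 5.0783*k^2 - 0.2176*k + 0.4096)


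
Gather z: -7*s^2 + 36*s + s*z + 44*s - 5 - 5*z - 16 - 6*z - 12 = -7*s^2 + 80*s + z*(s - 11) - 33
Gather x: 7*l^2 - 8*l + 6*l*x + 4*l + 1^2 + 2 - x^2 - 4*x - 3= 7*l^2 - 4*l - x^2 + x*(6*l - 4)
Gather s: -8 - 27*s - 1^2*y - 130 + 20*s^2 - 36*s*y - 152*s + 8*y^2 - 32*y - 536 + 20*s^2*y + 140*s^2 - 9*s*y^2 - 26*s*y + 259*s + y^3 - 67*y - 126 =s^2*(20*y + 160) + s*(-9*y^2 - 62*y + 80) + y^3 + 8*y^2 - 100*y - 800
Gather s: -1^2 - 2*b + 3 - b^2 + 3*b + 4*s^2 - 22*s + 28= -b^2 + b + 4*s^2 - 22*s + 30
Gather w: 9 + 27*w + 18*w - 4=45*w + 5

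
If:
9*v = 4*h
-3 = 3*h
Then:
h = -1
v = -4/9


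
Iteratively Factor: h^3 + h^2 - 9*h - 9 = (h + 1)*(h^2 - 9) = (h + 1)*(h + 3)*(h - 3)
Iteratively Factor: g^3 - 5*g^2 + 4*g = (g - 4)*(g^2 - g) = g*(g - 4)*(g - 1)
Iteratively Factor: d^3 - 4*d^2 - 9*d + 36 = (d - 4)*(d^2 - 9) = (d - 4)*(d - 3)*(d + 3)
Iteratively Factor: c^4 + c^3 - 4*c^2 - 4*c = (c + 1)*(c^3 - 4*c) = (c - 2)*(c + 1)*(c^2 + 2*c) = (c - 2)*(c + 1)*(c + 2)*(c)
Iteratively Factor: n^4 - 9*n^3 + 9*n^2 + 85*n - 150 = (n - 2)*(n^3 - 7*n^2 - 5*n + 75) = (n - 2)*(n + 3)*(n^2 - 10*n + 25) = (n - 5)*(n - 2)*(n + 3)*(n - 5)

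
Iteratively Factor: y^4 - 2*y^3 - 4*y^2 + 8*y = (y + 2)*(y^3 - 4*y^2 + 4*y) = y*(y + 2)*(y^2 - 4*y + 4) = y*(y - 2)*(y + 2)*(y - 2)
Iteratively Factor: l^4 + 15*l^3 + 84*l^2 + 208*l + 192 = (l + 4)*(l^3 + 11*l^2 + 40*l + 48) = (l + 3)*(l + 4)*(l^2 + 8*l + 16) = (l + 3)*(l + 4)^2*(l + 4)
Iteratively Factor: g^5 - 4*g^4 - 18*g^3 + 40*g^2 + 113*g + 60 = (g + 1)*(g^4 - 5*g^3 - 13*g^2 + 53*g + 60) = (g + 1)*(g + 3)*(g^3 - 8*g^2 + 11*g + 20) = (g + 1)^2*(g + 3)*(g^2 - 9*g + 20) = (g - 4)*(g + 1)^2*(g + 3)*(g - 5)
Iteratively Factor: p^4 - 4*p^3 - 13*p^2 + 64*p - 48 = (p + 4)*(p^3 - 8*p^2 + 19*p - 12) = (p - 1)*(p + 4)*(p^2 - 7*p + 12) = (p - 4)*(p - 1)*(p + 4)*(p - 3)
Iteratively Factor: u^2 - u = (u)*(u - 1)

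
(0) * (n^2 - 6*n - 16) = 0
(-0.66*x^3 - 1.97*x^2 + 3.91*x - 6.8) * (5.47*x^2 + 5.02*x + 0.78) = -3.6102*x^5 - 14.0891*x^4 + 10.9835*x^3 - 19.1044*x^2 - 31.0862*x - 5.304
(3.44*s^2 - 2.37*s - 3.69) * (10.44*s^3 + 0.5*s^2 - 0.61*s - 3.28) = 35.9136*s^5 - 23.0228*s^4 - 41.807*s^3 - 11.6825*s^2 + 10.0245*s + 12.1032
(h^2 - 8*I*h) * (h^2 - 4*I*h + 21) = h^4 - 12*I*h^3 - 11*h^2 - 168*I*h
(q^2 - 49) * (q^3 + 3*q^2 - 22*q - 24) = q^5 + 3*q^4 - 71*q^3 - 171*q^2 + 1078*q + 1176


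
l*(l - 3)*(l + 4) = l^3 + l^2 - 12*l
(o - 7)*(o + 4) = o^2 - 3*o - 28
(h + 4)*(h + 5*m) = h^2 + 5*h*m + 4*h + 20*m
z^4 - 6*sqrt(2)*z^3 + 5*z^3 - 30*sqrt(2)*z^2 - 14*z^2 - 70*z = z*(z + 5)*(z - 7*sqrt(2))*(z + sqrt(2))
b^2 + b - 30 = (b - 5)*(b + 6)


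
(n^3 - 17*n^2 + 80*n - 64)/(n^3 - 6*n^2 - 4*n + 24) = (n^3 - 17*n^2 + 80*n - 64)/(n^3 - 6*n^2 - 4*n + 24)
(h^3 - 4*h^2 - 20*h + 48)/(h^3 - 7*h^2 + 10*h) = (h^2 - 2*h - 24)/(h*(h - 5))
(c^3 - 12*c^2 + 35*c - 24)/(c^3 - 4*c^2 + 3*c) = (c - 8)/c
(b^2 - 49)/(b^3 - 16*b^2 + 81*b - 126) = (b + 7)/(b^2 - 9*b + 18)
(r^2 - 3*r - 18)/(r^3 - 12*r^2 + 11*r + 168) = (r - 6)/(r^2 - 15*r + 56)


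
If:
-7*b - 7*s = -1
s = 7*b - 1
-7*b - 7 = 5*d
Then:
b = 1/7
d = -8/5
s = 0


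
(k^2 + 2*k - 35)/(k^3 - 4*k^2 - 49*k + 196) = (k - 5)/(k^2 - 11*k + 28)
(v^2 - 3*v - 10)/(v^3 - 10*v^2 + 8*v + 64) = (v - 5)/(v^2 - 12*v + 32)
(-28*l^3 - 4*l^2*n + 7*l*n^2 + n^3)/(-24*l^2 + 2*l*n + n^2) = (-28*l^3 - 4*l^2*n + 7*l*n^2 + n^3)/(-24*l^2 + 2*l*n + n^2)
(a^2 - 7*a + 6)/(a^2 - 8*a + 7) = (a - 6)/(a - 7)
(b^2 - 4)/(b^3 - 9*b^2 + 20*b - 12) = (b + 2)/(b^2 - 7*b + 6)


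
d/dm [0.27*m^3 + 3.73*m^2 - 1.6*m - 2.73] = 0.81*m^2 + 7.46*m - 1.6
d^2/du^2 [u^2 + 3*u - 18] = 2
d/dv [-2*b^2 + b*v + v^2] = b + 2*v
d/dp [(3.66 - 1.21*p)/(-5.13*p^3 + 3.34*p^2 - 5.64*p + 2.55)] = (-12.4146*p^3 + 60.3688*p^2 - 24.4488*p + 17.5569)/(26.3169*p^6 - 34.2684*p^5 + 69.022*p^4 - 63.8382*p^3 + 48.8436*p^2 - 28.764*p + 6.5025)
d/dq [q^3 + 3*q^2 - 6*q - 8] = 3*q^2 + 6*q - 6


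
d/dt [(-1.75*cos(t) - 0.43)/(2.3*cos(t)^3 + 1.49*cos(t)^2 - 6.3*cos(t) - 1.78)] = -(8.05*cos(t)^3 + 5.5745*cos(t)^2 + 1.2814*cos(t) + 0.406)*sin(t)/(2.3*cos(t)^3 + 1.49*cos(t)^2 - 6.3*cos(t) - 1.78)^2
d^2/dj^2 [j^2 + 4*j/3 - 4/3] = 2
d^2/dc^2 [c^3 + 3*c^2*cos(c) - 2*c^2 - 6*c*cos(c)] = -3*c^2*cos(c) - 12*c*sin(c) + 6*c*cos(c) + 6*c + 12*sin(c) + 6*cos(c) - 4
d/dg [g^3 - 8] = 3*g^2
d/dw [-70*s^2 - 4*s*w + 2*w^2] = -4*s + 4*w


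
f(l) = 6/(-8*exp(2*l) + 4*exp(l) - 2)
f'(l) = 6*(16*exp(2*l) - 4*exp(l))/(-8*exp(2*l) + 4*exp(l) - 2)^2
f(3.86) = -0.00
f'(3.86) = 0.00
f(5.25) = -0.00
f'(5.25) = 0.00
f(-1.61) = -3.95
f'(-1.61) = -0.42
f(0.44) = -0.40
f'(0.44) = 0.85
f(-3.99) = -3.11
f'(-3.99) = -0.11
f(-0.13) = -1.29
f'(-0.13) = 2.44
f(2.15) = -0.01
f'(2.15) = 0.02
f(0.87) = -0.16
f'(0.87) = 0.34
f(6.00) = 0.00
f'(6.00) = 0.00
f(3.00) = 0.00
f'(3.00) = 0.00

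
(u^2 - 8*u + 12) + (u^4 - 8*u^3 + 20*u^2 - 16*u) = u^4 - 8*u^3 + 21*u^2 - 24*u + 12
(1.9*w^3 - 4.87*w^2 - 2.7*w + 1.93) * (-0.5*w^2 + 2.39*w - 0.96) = -0.95*w^5 + 6.976*w^4 - 12.1133*w^3 - 2.7428*w^2 + 7.2047*w - 1.8528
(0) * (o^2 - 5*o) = 0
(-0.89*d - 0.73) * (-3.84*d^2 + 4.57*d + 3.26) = 3.4176*d^3 - 1.2641*d^2 - 6.2375*d - 2.3798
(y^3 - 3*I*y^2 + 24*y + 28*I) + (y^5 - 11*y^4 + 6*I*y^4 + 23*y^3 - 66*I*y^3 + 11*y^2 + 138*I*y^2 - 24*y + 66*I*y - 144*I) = y^5 - 11*y^4 + 6*I*y^4 + 24*y^3 - 66*I*y^3 + 11*y^2 + 135*I*y^2 + 66*I*y - 116*I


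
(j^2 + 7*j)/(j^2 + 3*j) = (j + 7)/(j + 3)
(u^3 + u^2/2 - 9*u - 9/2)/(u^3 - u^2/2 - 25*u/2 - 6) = (u - 3)/(u - 4)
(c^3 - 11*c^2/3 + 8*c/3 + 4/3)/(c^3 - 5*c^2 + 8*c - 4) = (c + 1/3)/(c - 1)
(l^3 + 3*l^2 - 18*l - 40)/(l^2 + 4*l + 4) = (l^2 + l - 20)/(l + 2)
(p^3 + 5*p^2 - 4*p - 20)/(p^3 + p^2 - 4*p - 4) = (p + 5)/(p + 1)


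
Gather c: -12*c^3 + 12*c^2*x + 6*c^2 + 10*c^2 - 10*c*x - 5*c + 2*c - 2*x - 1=-12*c^3 + c^2*(12*x + 16) + c*(-10*x - 3) - 2*x - 1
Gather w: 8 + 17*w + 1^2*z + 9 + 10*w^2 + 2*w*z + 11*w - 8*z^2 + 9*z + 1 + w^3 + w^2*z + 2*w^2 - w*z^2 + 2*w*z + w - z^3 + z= w^3 + w^2*(z + 12) + w*(-z^2 + 4*z + 29) - z^3 - 8*z^2 + 11*z + 18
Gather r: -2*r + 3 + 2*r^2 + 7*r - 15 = 2*r^2 + 5*r - 12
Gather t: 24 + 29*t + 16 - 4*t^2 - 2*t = -4*t^2 + 27*t + 40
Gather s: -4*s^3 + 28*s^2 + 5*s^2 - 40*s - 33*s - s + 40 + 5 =-4*s^3 + 33*s^2 - 74*s + 45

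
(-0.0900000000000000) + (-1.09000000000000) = -1.18000000000000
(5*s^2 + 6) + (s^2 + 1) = 6*s^2 + 7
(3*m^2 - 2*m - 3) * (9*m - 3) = 27*m^3 - 27*m^2 - 21*m + 9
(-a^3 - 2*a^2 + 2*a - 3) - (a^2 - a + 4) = -a^3 - 3*a^2 + 3*a - 7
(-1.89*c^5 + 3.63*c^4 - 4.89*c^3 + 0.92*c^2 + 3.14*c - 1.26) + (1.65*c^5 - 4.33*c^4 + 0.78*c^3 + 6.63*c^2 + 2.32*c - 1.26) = -0.24*c^5 - 0.7*c^4 - 4.11*c^3 + 7.55*c^2 + 5.46*c - 2.52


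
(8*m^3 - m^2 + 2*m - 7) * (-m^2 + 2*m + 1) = -8*m^5 + 17*m^4 + 4*m^3 + 10*m^2 - 12*m - 7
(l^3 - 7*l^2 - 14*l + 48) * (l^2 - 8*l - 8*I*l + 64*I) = l^5 - 15*l^4 - 8*I*l^4 + 42*l^3 + 120*I*l^3 + 160*l^2 - 336*I*l^2 - 384*l - 1280*I*l + 3072*I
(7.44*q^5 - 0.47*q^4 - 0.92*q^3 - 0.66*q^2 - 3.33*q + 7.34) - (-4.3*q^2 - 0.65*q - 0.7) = 7.44*q^5 - 0.47*q^4 - 0.92*q^3 + 3.64*q^2 - 2.68*q + 8.04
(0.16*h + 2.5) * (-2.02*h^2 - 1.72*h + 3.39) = -0.3232*h^3 - 5.3252*h^2 - 3.7576*h + 8.475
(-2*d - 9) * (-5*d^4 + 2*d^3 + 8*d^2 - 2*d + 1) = 10*d^5 + 41*d^4 - 34*d^3 - 68*d^2 + 16*d - 9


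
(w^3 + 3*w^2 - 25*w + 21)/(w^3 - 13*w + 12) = (w + 7)/(w + 4)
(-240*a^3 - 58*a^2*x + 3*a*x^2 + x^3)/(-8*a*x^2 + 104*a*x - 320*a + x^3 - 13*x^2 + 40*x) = (30*a^2 + 11*a*x + x^2)/(x^2 - 13*x + 40)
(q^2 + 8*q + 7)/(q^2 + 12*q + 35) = (q + 1)/(q + 5)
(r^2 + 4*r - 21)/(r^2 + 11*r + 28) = (r - 3)/(r + 4)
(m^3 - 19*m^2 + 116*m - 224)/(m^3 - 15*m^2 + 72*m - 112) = (m - 8)/(m - 4)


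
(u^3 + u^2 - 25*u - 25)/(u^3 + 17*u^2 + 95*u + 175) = (u^2 - 4*u - 5)/(u^2 + 12*u + 35)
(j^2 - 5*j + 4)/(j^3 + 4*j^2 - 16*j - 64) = (j - 1)/(j^2 + 8*j + 16)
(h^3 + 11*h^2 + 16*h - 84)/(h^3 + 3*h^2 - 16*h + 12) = (h + 7)/(h - 1)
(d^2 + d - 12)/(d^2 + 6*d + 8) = (d - 3)/(d + 2)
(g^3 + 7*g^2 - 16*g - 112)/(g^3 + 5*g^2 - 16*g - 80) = (g + 7)/(g + 5)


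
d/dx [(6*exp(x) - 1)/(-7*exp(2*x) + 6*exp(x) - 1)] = (42*exp(x) - 14)*exp(2*x)/(49*exp(4*x) - 84*exp(3*x) + 50*exp(2*x) - 12*exp(x) + 1)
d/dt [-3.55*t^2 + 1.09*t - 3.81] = 1.09 - 7.1*t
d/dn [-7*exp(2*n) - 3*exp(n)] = (-14*exp(n) - 3)*exp(n)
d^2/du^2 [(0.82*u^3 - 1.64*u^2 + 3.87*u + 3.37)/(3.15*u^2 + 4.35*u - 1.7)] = (-1.4210854715202e-14*u^5 - 1.4210854715202e-14*u^4 + 161.55945*u^3 + 111.55635*u^2 + 415.62645*u + 211.38845)/(31.255875*u^6 + 129.488625*u^5 + 128.212875*u^4 - 57.452625*u^3 - 69.19425*u^2 + 37.7145*u - 4.913)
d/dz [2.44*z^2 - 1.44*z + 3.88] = 4.88*z - 1.44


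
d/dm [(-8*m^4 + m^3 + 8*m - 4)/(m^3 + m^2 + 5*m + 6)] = (-8*m^6 - 16*m^5 - 119*m^4 - 198*m^3 + 22*m^2 + 8*m + 68)/(m^6 + 2*m^5 + 11*m^4 + 22*m^3 + 37*m^2 + 60*m + 36)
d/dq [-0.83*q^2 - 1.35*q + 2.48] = -1.66*q - 1.35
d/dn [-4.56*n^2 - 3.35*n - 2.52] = -9.12*n - 3.35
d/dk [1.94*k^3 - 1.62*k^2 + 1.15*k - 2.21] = 5.82*k^2 - 3.24*k + 1.15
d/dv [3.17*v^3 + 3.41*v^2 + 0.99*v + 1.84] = 9.51*v^2 + 6.82*v + 0.99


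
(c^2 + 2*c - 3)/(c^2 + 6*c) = (c^2 + 2*c - 3)/(c*(c + 6))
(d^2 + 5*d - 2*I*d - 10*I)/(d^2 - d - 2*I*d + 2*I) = (d + 5)/(d - 1)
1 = 1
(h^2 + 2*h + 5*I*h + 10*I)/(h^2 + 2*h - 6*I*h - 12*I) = (h + 5*I)/(h - 6*I)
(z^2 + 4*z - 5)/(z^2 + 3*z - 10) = (z - 1)/(z - 2)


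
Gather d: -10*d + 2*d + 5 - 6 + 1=-8*d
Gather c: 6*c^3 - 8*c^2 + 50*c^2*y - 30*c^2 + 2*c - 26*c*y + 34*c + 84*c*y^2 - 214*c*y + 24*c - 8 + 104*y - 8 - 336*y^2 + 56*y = 6*c^3 + c^2*(50*y - 38) + c*(84*y^2 - 240*y + 60) - 336*y^2 + 160*y - 16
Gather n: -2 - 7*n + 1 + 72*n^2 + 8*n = 72*n^2 + n - 1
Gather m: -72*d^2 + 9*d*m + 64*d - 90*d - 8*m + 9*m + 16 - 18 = -72*d^2 - 26*d + m*(9*d + 1) - 2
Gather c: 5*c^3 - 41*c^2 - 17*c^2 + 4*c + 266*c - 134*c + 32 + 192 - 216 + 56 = 5*c^3 - 58*c^2 + 136*c + 64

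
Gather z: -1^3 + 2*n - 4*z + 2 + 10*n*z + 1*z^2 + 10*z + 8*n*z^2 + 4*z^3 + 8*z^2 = 2*n + 4*z^3 + z^2*(8*n + 9) + z*(10*n + 6) + 1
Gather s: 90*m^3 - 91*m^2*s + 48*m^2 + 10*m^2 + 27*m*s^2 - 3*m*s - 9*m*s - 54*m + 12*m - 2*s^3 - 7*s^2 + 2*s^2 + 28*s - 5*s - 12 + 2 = 90*m^3 + 58*m^2 - 42*m - 2*s^3 + s^2*(27*m - 5) + s*(-91*m^2 - 12*m + 23) - 10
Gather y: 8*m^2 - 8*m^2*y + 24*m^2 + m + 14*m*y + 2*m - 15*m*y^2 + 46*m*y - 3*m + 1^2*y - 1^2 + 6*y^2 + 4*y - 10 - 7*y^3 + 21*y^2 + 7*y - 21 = 32*m^2 - 7*y^3 + y^2*(27 - 15*m) + y*(-8*m^2 + 60*m + 12) - 32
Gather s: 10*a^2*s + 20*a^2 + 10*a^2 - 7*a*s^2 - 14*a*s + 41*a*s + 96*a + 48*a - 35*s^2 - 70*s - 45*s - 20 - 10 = 30*a^2 + 144*a + s^2*(-7*a - 35) + s*(10*a^2 + 27*a - 115) - 30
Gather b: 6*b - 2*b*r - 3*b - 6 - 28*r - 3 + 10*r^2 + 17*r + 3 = b*(3 - 2*r) + 10*r^2 - 11*r - 6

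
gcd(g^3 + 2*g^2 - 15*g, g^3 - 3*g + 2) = 1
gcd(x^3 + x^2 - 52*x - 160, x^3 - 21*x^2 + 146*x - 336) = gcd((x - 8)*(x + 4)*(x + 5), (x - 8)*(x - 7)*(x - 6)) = x - 8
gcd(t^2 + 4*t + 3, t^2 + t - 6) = t + 3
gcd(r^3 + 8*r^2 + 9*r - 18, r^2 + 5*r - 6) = r^2 + 5*r - 6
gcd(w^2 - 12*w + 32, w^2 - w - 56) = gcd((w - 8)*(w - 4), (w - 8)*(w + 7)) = w - 8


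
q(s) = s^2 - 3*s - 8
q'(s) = 2*s - 3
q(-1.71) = 0.05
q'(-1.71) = -6.42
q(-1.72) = 0.12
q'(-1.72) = -6.44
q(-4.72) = 28.44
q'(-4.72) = -12.44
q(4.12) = -3.39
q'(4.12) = 5.24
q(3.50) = -6.25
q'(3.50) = 4.00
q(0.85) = -9.83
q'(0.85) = -1.30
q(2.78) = -8.61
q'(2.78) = 2.56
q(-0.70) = -5.41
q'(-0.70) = -4.40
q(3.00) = -8.00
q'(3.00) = 3.00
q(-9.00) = 100.00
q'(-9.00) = -21.00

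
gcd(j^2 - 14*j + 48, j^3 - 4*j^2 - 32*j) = j - 8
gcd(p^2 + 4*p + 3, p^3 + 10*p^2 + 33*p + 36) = p + 3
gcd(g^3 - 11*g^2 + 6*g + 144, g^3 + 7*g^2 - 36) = g + 3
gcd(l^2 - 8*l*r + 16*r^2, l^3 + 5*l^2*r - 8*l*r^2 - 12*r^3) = 1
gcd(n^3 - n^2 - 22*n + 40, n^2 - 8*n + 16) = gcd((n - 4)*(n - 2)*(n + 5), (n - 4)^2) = n - 4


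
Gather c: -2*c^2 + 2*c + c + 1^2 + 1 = -2*c^2 + 3*c + 2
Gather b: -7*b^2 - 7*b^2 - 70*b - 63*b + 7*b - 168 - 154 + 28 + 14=-14*b^2 - 126*b - 280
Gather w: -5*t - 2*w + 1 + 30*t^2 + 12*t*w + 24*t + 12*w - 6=30*t^2 + 19*t + w*(12*t + 10) - 5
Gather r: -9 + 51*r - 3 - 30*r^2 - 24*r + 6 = -30*r^2 + 27*r - 6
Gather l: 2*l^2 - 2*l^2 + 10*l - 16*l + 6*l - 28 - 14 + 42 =0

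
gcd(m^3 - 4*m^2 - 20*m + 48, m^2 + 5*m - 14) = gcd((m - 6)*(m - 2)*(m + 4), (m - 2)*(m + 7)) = m - 2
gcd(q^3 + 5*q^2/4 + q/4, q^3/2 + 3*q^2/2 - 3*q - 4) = q + 1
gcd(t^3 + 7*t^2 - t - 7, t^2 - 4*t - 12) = 1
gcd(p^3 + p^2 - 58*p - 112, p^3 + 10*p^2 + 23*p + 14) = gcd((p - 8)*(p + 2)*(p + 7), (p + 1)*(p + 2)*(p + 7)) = p^2 + 9*p + 14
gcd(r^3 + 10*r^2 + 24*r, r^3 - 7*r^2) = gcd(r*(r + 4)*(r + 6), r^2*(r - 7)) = r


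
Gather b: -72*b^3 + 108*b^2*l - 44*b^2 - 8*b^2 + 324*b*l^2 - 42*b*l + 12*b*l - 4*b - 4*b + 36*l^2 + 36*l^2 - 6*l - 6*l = -72*b^3 + b^2*(108*l - 52) + b*(324*l^2 - 30*l - 8) + 72*l^2 - 12*l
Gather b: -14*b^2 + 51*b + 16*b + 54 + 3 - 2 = -14*b^2 + 67*b + 55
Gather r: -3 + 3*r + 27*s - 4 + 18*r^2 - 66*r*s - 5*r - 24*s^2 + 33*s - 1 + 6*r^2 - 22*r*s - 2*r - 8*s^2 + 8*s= 24*r^2 + r*(-88*s - 4) - 32*s^2 + 68*s - 8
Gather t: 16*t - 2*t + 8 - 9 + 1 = 14*t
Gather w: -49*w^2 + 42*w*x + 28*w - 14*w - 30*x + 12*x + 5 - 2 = -49*w^2 + w*(42*x + 14) - 18*x + 3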